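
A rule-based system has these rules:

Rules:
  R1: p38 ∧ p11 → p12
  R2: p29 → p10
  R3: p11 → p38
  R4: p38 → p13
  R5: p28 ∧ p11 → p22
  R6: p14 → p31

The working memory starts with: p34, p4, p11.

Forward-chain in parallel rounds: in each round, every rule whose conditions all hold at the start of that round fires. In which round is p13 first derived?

Round 1: R3 [p11 → p38]. Adds p38.
Round 2: R1 [p38 ∧ p11 → p12]; R4 [p38 → p13]. Adds p12, p13.
p13 first appears in round 2.

2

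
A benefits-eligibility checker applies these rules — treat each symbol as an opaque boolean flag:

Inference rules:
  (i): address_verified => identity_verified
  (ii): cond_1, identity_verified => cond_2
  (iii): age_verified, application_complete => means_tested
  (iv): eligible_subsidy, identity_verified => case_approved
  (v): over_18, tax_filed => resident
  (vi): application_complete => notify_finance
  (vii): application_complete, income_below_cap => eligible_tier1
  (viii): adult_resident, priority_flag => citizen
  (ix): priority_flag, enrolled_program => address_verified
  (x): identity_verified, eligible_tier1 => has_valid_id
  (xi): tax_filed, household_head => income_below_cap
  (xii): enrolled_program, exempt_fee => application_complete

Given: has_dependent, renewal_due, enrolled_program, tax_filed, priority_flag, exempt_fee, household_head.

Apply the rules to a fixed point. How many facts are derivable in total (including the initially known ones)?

Round 1 — (ix), (xi), (xii), derive address_verified, income_below_cap, application_complete.
Round 2 — (i), (vi), (vii), derive identity_verified, notify_finance, eligible_tier1.
Round 3 — (x), derive has_valid_id.
Closure: {address_verified, application_complete, eligible_tier1, enrolled_program, exempt_fee, has_dependent, has_valid_id, household_head, identity_verified, income_below_cap, notify_finance, priority_flag, renewal_due, tax_filed} — 14 facts.

14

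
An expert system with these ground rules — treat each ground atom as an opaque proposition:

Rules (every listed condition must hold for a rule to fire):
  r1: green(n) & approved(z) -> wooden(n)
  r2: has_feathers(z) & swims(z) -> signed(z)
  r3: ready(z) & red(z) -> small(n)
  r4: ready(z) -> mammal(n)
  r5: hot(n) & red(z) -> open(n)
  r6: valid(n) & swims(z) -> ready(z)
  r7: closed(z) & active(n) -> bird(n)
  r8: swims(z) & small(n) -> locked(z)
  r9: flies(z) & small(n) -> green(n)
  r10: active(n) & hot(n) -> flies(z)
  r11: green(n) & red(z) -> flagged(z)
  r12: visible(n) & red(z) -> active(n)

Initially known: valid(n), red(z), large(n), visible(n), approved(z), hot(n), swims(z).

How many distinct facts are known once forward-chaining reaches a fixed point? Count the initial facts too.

17

[1] r5 [hot(n) & red(z) -> open(n)]; r6 [valid(n) & swims(z) -> ready(z)]; r12 [visible(n) & red(z) -> active(n)]. ⇒ new: open(n), ready(z), active(n).
[2] r3 [ready(z) & red(z) -> small(n)]; r4 [ready(z) -> mammal(n)]; r10 [active(n) & hot(n) -> flies(z)]. ⇒ new: small(n), mammal(n), flies(z).
[3] r8 [swims(z) & small(n) -> locked(z)]; r9 [flies(z) & small(n) -> green(n)]. ⇒ new: locked(z), green(n).
[4] r1 [green(n) & approved(z) -> wooden(n)]; r11 [green(n) & red(z) -> flagged(z)]. ⇒ new: wooden(n), flagged(z).
Closure: {active(n), approved(z), flagged(z), flies(z), green(n), hot(n), large(n), locked(z), mammal(n), open(n), ready(z), red(z), small(n), swims(z), valid(n), visible(n), wooden(n)} — 17 facts.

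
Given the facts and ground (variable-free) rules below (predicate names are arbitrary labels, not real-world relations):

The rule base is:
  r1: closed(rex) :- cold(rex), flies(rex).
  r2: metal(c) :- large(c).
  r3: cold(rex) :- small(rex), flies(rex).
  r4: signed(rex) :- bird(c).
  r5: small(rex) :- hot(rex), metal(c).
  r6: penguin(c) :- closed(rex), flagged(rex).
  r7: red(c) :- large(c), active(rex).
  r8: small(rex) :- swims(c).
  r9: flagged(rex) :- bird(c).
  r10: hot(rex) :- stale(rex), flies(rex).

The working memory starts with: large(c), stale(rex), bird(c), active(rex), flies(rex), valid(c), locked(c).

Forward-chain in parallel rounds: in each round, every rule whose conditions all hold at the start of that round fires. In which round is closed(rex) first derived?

4

Round 1: r2 [metal(c) :- large(c).]; r4 [signed(rex) :- bird(c).]; r7 [red(c) :- large(c), active(rex).]; r9 [flagged(rex) :- bird(c).]; r10 [hot(rex) :- stale(rex), flies(rex).]. Adds metal(c), signed(rex), red(c), flagged(rex), hot(rex).
Round 2: r5 [small(rex) :- hot(rex), metal(c).]. Adds small(rex).
Round 3: r3 [cold(rex) :- small(rex), flies(rex).]. Adds cold(rex).
Round 4: r1 [closed(rex) :- cold(rex), flies(rex).]. Adds closed(rex).
closed(rex) first appears in round 4.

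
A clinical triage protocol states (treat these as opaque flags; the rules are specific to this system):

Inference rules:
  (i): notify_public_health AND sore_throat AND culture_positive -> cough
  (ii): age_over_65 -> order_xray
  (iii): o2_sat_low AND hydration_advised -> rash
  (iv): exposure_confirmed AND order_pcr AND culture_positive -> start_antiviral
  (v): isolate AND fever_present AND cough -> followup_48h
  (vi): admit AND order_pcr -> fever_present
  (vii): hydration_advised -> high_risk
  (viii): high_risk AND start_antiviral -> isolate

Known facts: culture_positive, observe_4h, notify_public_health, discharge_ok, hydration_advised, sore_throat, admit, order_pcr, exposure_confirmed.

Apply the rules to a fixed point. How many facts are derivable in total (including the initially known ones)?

Round 1 — (i), (iv), (vi), (vii), derive cough, start_antiviral, fever_present, high_risk.
Round 2 — (viii), derive isolate.
Round 3 — (v), derive followup_48h.
Closure: {admit, cough, culture_positive, discharge_ok, exposure_confirmed, fever_present, followup_48h, high_risk, hydration_advised, isolate, notify_public_health, observe_4h, order_pcr, sore_throat, start_antiviral} — 15 facts.

15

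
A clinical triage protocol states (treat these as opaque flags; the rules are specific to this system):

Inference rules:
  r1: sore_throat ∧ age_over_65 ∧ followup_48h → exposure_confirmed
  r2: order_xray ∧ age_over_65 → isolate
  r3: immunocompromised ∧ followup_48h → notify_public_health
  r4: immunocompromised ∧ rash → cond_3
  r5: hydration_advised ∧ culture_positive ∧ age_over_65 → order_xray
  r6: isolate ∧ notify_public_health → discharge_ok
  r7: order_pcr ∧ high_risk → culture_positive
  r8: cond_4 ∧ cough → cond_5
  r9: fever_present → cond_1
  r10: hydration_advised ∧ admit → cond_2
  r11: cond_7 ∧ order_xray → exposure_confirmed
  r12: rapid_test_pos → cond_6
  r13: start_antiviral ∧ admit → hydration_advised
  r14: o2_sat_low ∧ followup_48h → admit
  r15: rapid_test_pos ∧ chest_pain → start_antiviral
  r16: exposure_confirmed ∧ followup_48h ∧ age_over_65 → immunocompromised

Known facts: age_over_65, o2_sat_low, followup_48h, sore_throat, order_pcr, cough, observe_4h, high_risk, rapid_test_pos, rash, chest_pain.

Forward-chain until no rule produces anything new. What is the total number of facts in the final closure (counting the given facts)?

24

Round 1 fires r1, r7, r12, r14, r15, giving exposure_confirmed, culture_positive, cond_6, admit, start_antiviral.
Round 2 fires r13, r16, giving hydration_advised, immunocompromised.
Round 3 fires r3, r4, r5, r10, giving notify_public_health, cond_3, order_xray, cond_2.
Round 4 fires r2, giving isolate.
Round 5 fires r6, giving discharge_ok.
Closure: {admit, age_over_65, chest_pain, cond_2, cond_3, cond_6, cough, culture_positive, discharge_ok, exposure_confirmed, followup_48h, high_risk, hydration_advised, immunocompromised, isolate, notify_public_health, o2_sat_low, observe_4h, order_pcr, order_xray, rapid_test_pos, rash, sore_throat, start_antiviral} — 24 facts.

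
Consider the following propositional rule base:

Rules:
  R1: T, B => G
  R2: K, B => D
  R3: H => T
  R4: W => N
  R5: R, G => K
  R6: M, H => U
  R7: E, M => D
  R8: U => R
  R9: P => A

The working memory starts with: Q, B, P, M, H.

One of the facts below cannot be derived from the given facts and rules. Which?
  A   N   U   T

N

[1] R3 [H => T]; R6 [M, H => U]; R9 [P => A]. ⇒ new: T, U, A.
[2] R1 [T, B => G]; R8 [U => R]. ⇒ new: G, R.
[3] R5 [R, G => K]. ⇒ new: K.
[4] R2 [K, B => D]. ⇒ new: D.
Derived: A (round 1), T (round 1), U (round 1). N never appears in any round.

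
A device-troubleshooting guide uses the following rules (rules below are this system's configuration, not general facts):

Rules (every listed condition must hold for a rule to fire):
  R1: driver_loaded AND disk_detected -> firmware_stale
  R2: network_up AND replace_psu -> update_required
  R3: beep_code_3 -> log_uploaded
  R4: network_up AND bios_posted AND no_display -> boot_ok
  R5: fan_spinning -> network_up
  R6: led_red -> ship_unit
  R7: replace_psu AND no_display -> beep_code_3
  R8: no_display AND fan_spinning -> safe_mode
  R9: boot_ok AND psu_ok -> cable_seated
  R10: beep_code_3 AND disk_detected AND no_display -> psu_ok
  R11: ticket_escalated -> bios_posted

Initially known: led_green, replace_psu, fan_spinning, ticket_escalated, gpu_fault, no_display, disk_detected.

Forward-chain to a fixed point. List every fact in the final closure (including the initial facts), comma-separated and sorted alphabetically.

beep_code_3, bios_posted, boot_ok, cable_seated, disk_detected, fan_spinning, gpu_fault, led_green, log_uploaded, network_up, no_display, psu_ok, replace_psu, safe_mode, ticket_escalated, update_required

Round 1 fires R5, R7, R8, R11, giving network_up, beep_code_3, safe_mode, bios_posted.
Round 2 fires R2, R3, R4, R10, giving update_required, log_uploaded, boot_ok, psu_ok.
Round 3 fires R9, giving cable_seated.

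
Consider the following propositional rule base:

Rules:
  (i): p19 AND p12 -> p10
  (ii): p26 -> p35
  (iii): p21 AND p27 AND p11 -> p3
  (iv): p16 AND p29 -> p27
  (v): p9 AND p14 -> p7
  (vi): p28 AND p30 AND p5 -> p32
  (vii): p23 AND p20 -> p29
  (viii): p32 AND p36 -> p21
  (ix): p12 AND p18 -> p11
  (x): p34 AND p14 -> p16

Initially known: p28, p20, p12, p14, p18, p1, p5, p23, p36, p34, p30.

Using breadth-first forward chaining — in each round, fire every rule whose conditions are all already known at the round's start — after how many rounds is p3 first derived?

3

Round 1 — (vi), (vii), (ix), (x), derive p32, p29, p11, p16.
Round 2 — (iv), (viii), derive p27, p21.
Round 3 — (iii), derive p3.
p3 first appears in round 3.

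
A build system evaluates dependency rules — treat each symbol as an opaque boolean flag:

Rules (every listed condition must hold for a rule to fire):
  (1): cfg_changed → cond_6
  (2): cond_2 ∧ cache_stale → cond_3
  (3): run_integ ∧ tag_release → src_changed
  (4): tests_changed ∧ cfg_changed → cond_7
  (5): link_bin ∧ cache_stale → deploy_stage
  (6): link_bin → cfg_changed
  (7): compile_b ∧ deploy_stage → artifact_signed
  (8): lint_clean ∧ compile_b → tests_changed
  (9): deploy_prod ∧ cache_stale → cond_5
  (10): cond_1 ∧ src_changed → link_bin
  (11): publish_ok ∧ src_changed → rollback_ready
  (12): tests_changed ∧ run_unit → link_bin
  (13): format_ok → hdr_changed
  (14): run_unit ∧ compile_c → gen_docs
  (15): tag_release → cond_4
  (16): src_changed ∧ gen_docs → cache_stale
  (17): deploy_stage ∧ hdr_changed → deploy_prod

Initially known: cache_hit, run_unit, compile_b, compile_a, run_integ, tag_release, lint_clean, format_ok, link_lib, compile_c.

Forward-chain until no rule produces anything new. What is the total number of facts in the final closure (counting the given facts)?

24

Round 1: (3) [run_integ ∧ tag_release → src_changed]; (8) [lint_clean ∧ compile_b → tests_changed]; (13) [format_ok → hdr_changed]; (14) [run_unit ∧ compile_c → gen_docs]; (15) [tag_release → cond_4]. New: src_changed, tests_changed, hdr_changed, gen_docs, cond_4.
Round 2: (12) [tests_changed ∧ run_unit → link_bin]; (16) [src_changed ∧ gen_docs → cache_stale]. New: link_bin, cache_stale.
Round 3: (5) [link_bin ∧ cache_stale → deploy_stage]; (6) [link_bin → cfg_changed]. New: deploy_stage, cfg_changed.
Round 4: (1) [cfg_changed → cond_6]; (4) [tests_changed ∧ cfg_changed → cond_7]; (7) [compile_b ∧ deploy_stage → artifact_signed]; (17) [deploy_stage ∧ hdr_changed → deploy_prod]. New: cond_6, cond_7, artifact_signed, deploy_prod.
Round 5: (9) [deploy_prod ∧ cache_stale → cond_5]. New: cond_5.
Closure: {artifact_signed, cache_hit, cache_stale, cfg_changed, compile_a, compile_b, compile_c, cond_4, cond_5, cond_6, cond_7, deploy_prod, deploy_stage, format_ok, gen_docs, hdr_changed, link_bin, link_lib, lint_clean, run_integ, run_unit, src_changed, tag_release, tests_changed} — 24 facts.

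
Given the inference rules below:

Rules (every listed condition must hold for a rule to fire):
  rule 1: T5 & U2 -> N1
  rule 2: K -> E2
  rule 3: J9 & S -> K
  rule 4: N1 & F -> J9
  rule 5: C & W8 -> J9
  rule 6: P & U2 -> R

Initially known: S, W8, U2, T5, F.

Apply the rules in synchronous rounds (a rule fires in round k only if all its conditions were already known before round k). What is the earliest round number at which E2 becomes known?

Round 1: rule 1 [T5 & U2 -> N1]. Adds N1.
Round 2: rule 4 [N1 & F -> J9]. Adds J9.
Round 3: rule 3 [J9 & S -> K]. Adds K.
Round 4: rule 2 [K -> E2]. Adds E2.
E2 first appears in round 4.

4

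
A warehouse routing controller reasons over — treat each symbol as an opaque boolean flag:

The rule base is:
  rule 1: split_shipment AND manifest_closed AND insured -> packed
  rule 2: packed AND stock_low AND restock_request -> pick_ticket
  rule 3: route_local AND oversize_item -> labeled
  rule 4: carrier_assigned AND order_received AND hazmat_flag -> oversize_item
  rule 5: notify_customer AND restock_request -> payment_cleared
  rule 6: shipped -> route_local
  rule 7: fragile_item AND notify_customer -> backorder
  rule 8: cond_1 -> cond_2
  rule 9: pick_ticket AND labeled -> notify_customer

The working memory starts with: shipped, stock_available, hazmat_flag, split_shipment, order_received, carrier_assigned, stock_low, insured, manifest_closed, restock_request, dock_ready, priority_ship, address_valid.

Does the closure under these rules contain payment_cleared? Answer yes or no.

[1] rule 1 [split_shipment AND manifest_closed AND insured -> packed]; rule 4 [carrier_assigned AND order_received AND hazmat_flag -> oversize_item]; rule 6 [shipped -> route_local]. ⇒ new: packed, oversize_item, route_local.
[2] rule 2 [packed AND stock_low AND restock_request -> pick_ticket]; rule 3 [route_local AND oversize_item -> labeled]. ⇒ new: pick_ticket, labeled.
[3] rule 9 [pick_ticket AND labeled -> notify_customer]. ⇒ new: notify_customer.
[4] rule 5 [notify_customer AND restock_request -> payment_cleared]. ⇒ new: payment_cleared.
payment_cleared appears in round 4, so it is derivable.

yes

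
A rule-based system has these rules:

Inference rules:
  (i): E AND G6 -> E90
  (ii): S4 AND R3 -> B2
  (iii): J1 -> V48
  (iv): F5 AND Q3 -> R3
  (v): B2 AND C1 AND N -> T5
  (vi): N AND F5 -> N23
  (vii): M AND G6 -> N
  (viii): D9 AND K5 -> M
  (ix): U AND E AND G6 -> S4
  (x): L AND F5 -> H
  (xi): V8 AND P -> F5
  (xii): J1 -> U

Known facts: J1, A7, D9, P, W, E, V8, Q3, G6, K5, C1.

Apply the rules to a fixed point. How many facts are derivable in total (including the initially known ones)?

22

Round 1: (i) [E AND G6 -> E90]; (iii) [J1 -> V48]; (viii) [D9 AND K5 -> M]; (xi) [V8 AND P -> F5]; (xii) [J1 -> U]. New: E90, V48, M, F5, U.
Round 2: (iv) [F5 AND Q3 -> R3]; (vii) [M AND G6 -> N]; (ix) [U AND E AND G6 -> S4]. New: R3, N, S4.
Round 3: (ii) [S4 AND R3 -> B2]; (vi) [N AND F5 -> N23]. New: B2, N23.
Round 4: (v) [B2 AND C1 AND N -> T5]. New: T5.
Closure: {A7, B2, C1, D9, E, E90, F5, G6, J1, K5, M, N, N23, P, Q3, R3, S4, T5, U, V48, V8, W} — 22 facts.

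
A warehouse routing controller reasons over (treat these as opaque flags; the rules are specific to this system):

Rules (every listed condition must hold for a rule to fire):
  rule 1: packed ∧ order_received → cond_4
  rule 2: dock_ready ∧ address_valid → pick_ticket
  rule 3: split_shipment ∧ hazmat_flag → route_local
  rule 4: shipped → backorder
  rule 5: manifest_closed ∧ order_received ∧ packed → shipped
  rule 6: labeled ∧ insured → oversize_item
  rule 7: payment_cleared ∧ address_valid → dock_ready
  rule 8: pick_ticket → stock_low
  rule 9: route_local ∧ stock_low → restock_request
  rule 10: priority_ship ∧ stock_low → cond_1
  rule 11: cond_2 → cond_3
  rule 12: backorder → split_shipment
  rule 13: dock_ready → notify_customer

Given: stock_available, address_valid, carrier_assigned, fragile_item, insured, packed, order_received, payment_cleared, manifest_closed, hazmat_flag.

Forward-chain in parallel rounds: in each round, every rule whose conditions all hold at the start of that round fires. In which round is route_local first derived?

4

Round 1 — rule 1, rule 5, rule 7, derive cond_4, shipped, dock_ready.
Round 2 — rule 2, rule 4, rule 13, derive pick_ticket, backorder, notify_customer.
Round 3 — rule 8, rule 12, derive stock_low, split_shipment.
Round 4 — rule 3, derive route_local.
route_local first appears in round 4.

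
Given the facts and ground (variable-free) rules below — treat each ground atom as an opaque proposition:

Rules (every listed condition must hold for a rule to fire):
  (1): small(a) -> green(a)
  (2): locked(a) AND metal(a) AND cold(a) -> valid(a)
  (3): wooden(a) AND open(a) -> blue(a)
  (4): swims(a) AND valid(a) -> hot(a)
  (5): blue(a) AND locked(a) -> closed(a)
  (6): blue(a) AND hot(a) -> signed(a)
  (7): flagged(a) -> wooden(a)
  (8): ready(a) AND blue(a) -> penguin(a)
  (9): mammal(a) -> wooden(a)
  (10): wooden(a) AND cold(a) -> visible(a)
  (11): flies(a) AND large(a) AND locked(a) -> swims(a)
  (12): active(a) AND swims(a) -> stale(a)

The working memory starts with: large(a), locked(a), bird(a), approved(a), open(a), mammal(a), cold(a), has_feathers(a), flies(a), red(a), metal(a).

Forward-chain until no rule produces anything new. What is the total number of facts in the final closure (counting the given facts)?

[1] (2) [locked(a) AND metal(a) AND cold(a) -> valid(a)]; (9) [mammal(a) -> wooden(a)]; (11) [flies(a) AND large(a) AND locked(a) -> swims(a)]. ⇒ new: valid(a), wooden(a), swims(a).
[2] (3) [wooden(a) AND open(a) -> blue(a)]; (4) [swims(a) AND valid(a) -> hot(a)]; (10) [wooden(a) AND cold(a) -> visible(a)]. ⇒ new: blue(a), hot(a), visible(a).
[3] (5) [blue(a) AND locked(a) -> closed(a)]; (6) [blue(a) AND hot(a) -> signed(a)]. ⇒ new: closed(a), signed(a).
Closure: {approved(a), bird(a), blue(a), closed(a), cold(a), flies(a), has_feathers(a), hot(a), large(a), locked(a), mammal(a), metal(a), open(a), red(a), signed(a), swims(a), valid(a), visible(a), wooden(a)} — 19 facts.

19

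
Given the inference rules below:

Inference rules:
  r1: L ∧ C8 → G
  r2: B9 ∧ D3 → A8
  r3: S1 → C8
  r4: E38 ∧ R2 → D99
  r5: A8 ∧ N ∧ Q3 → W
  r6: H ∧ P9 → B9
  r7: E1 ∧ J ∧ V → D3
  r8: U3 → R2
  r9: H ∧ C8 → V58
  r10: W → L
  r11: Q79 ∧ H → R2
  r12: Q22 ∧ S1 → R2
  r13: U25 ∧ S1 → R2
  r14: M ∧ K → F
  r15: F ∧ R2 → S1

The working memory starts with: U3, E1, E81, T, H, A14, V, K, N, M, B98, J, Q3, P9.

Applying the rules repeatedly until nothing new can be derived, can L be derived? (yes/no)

Round 1: r6 [H ∧ P9 → B9]; r7 [E1 ∧ J ∧ V → D3]; r8 [U3 → R2]; r14 [M ∧ K → F]. Adds B9, D3, R2, F.
Round 2: r2 [B9 ∧ D3 → A8]; r15 [F ∧ R2 → S1]. Adds A8, S1.
Round 3: r3 [S1 → C8]; r5 [A8 ∧ N ∧ Q3 → W]. Adds C8, W.
Round 4: r9 [H ∧ C8 → V58]; r10 [W → L]. Adds V58, L.
Round 5: r1 [L ∧ C8 → G]. Adds G.
L appears in round 4, so it is derivable.

yes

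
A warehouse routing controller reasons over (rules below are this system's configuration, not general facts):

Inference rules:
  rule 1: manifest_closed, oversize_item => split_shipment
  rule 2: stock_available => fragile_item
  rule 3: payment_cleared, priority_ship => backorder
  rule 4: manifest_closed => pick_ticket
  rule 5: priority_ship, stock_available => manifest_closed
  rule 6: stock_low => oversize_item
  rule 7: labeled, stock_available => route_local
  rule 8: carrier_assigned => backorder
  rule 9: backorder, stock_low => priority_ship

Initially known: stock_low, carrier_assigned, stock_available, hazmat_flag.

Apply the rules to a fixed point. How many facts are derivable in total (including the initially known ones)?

11

Round 1 — rule 2, rule 6, rule 8, derive fragile_item, oversize_item, backorder.
Round 2 — rule 9, derive priority_ship.
Round 3 — rule 5, derive manifest_closed.
Round 4 — rule 1, rule 4, derive split_shipment, pick_ticket.
Closure: {backorder, carrier_assigned, fragile_item, hazmat_flag, manifest_closed, oversize_item, pick_ticket, priority_ship, split_shipment, stock_available, stock_low} — 11 facts.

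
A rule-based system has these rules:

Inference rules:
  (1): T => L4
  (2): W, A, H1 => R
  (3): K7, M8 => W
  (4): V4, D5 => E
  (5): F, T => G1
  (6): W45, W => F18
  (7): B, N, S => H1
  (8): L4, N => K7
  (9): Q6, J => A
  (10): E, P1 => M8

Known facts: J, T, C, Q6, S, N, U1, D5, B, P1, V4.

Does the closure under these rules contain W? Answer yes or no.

yes

Round 1 — (1), (4), (7), (9), derive L4, E, H1, A.
Round 2 — (8), (10), derive K7, M8.
Round 3 — (3), derive W.
Round 4 — (2), derive R.
W appears in round 3, so it is derivable.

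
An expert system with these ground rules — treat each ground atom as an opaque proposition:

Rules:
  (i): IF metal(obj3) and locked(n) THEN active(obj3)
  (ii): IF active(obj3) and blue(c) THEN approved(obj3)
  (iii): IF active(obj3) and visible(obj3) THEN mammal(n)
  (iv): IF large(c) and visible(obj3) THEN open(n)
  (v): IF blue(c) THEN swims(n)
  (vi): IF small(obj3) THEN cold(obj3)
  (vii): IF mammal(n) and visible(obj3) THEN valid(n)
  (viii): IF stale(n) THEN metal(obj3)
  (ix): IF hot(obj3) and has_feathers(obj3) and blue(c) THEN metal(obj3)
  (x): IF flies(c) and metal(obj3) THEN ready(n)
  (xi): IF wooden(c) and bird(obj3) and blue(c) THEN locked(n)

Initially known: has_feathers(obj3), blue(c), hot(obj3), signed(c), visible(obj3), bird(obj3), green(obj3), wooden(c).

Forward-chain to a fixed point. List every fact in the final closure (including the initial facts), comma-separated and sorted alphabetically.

Round 1 fires (v), (ix), (xi), giving swims(n), metal(obj3), locked(n).
Round 2 fires (i), giving active(obj3).
Round 3 fires (ii), (iii), giving approved(obj3), mammal(n).
Round 4 fires (vii), giving valid(n).

active(obj3), approved(obj3), bird(obj3), blue(c), green(obj3), has_feathers(obj3), hot(obj3), locked(n), mammal(n), metal(obj3), signed(c), swims(n), valid(n), visible(obj3), wooden(c)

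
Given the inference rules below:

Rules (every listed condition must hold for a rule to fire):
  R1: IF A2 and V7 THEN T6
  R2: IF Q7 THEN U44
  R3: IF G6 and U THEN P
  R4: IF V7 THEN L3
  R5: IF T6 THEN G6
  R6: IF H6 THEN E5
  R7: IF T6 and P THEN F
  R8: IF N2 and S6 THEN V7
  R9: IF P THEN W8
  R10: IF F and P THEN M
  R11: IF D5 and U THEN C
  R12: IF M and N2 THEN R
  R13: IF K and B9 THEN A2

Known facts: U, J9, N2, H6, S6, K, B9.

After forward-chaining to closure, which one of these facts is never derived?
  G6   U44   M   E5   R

U44

Round 1 fires R6, R8, R13, giving E5, V7, A2.
Round 2 fires R1, R4, giving T6, L3.
Round 3 fires R5, giving G6.
Round 4 fires R3, giving P.
Round 5 fires R7, R9, giving F, W8.
Round 6 fires R10, giving M.
Round 7 fires R12, giving R.
Derived: R (round 7), E5 (round 1), G6 (round 3), M (round 6). U44 never appears in any round.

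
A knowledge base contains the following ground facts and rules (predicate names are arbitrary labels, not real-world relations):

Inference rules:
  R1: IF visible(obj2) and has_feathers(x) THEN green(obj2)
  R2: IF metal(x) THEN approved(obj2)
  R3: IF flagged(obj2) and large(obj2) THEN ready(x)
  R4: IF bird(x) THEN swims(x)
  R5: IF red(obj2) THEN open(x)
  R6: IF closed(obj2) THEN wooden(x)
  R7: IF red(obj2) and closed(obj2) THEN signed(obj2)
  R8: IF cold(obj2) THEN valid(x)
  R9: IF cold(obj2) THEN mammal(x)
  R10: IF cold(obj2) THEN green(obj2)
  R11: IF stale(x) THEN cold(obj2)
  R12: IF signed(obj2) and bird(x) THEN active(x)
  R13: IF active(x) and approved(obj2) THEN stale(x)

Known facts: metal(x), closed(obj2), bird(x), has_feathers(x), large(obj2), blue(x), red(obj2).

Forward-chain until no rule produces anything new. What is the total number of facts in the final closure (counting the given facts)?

18

[1] R2 [IF metal(x) THEN approved(obj2)]; R4 [IF bird(x) THEN swims(x)]; R5 [IF red(obj2) THEN open(x)]; R6 [IF closed(obj2) THEN wooden(x)]; R7 [IF red(obj2) and closed(obj2) THEN signed(obj2)]. ⇒ new: approved(obj2), swims(x), open(x), wooden(x), signed(obj2).
[2] R12 [IF signed(obj2) and bird(x) THEN active(x)]. ⇒ new: active(x).
[3] R13 [IF active(x) and approved(obj2) THEN stale(x)]. ⇒ new: stale(x).
[4] R11 [IF stale(x) THEN cold(obj2)]. ⇒ new: cold(obj2).
[5] R8 [IF cold(obj2) THEN valid(x)]; R9 [IF cold(obj2) THEN mammal(x)]; R10 [IF cold(obj2) THEN green(obj2)]. ⇒ new: valid(x), mammal(x), green(obj2).
Closure: {active(x), approved(obj2), bird(x), blue(x), closed(obj2), cold(obj2), green(obj2), has_feathers(x), large(obj2), mammal(x), metal(x), open(x), red(obj2), signed(obj2), stale(x), swims(x), valid(x), wooden(x)} — 18 facts.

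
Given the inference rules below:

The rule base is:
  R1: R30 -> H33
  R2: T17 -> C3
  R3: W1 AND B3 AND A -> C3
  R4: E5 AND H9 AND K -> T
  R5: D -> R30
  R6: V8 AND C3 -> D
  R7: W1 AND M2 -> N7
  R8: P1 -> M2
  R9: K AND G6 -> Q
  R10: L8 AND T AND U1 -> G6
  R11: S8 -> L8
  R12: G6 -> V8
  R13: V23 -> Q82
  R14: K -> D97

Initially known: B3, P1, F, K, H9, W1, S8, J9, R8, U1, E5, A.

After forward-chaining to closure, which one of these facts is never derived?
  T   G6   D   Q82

Q82

[1] R3 [W1 AND B3 AND A -> C3]; R4 [E5 AND H9 AND K -> T]; R8 [P1 -> M2]; R11 [S8 -> L8]; R14 [K -> D97]. ⇒ new: C3, T, M2, L8, D97.
[2] R7 [W1 AND M2 -> N7]; R10 [L8 AND T AND U1 -> G6]. ⇒ new: N7, G6.
[3] R9 [K AND G6 -> Q]; R12 [G6 -> V8]. ⇒ new: Q, V8.
[4] R6 [V8 AND C3 -> D]. ⇒ new: D.
[5] R5 [D -> R30]. ⇒ new: R30.
[6] R1 [R30 -> H33]. ⇒ new: H33.
Derived: G6 (round 2), D (round 4), T (round 1). Q82 never appears in any round.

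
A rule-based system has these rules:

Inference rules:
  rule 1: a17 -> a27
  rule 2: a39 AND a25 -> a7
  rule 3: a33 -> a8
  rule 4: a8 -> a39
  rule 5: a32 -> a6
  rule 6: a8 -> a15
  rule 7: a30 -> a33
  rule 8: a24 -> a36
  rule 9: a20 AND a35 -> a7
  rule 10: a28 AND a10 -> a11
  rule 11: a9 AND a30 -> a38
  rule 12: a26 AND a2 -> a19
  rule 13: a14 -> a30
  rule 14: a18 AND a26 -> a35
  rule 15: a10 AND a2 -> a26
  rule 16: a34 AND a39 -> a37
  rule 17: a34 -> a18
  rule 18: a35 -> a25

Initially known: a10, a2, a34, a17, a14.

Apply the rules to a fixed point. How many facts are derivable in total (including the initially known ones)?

18

[1] rule 1 [a17 -> a27]; rule 13 [a14 -> a30]; rule 15 [a10 AND a2 -> a26]; rule 17 [a34 -> a18]. ⇒ new: a27, a30, a26, a18.
[2] rule 7 [a30 -> a33]; rule 12 [a26 AND a2 -> a19]; rule 14 [a18 AND a26 -> a35]. ⇒ new: a33, a19, a35.
[3] rule 3 [a33 -> a8]; rule 18 [a35 -> a25]. ⇒ new: a8, a25.
[4] rule 4 [a8 -> a39]; rule 6 [a8 -> a15]. ⇒ new: a39, a15.
[5] rule 2 [a39 AND a25 -> a7]; rule 16 [a34 AND a39 -> a37]. ⇒ new: a7, a37.
Closure: {a10, a14, a15, a17, a18, a19, a2, a25, a26, a27, a30, a33, a34, a35, a37, a39, a7, a8} — 18 facts.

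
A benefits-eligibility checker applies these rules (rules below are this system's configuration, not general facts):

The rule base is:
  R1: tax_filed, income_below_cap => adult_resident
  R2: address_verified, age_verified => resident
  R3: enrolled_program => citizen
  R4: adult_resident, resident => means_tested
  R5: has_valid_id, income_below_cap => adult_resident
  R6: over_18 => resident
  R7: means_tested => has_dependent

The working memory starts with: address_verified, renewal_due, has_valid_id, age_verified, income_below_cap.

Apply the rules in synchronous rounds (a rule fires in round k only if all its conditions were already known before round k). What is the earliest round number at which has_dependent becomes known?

3

Round 1: R2 [address_verified, age_verified => resident]; R5 [has_valid_id, income_below_cap => adult_resident]. Adds resident, adult_resident.
Round 2: R4 [adult_resident, resident => means_tested]. Adds means_tested.
Round 3: R7 [means_tested => has_dependent]. Adds has_dependent.
has_dependent first appears in round 3.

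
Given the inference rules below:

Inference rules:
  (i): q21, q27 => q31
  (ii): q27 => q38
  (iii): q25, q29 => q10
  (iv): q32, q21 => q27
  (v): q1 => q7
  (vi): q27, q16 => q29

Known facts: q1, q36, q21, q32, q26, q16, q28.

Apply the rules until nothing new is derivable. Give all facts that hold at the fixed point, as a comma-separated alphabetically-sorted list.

q1, q16, q21, q26, q27, q28, q29, q31, q32, q36, q38, q7

Round 1: (iv) [q32, q21 => q27]; (v) [q1 => q7]. New: q27, q7.
Round 2: (i) [q21, q27 => q31]; (ii) [q27 => q38]; (vi) [q27, q16 => q29]. New: q31, q38, q29.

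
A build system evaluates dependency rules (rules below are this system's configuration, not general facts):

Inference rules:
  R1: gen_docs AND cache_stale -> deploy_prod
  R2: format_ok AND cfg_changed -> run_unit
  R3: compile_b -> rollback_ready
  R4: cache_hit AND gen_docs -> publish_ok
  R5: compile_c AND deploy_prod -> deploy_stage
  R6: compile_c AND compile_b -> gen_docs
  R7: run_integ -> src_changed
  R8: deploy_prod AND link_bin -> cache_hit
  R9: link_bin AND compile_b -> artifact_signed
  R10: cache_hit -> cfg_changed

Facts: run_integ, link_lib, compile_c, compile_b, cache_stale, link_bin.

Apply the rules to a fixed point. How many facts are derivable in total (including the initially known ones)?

Round 1: R3 [compile_b -> rollback_ready]; R6 [compile_c AND compile_b -> gen_docs]; R7 [run_integ -> src_changed]; R9 [link_bin AND compile_b -> artifact_signed]. New: rollback_ready, gen_docs, src_changed, artifact_signed.
Round 2: R1 [gen_docs AND cache_stale -> deploy_prod]. New: deploy_prod.
Round 3: R5 [compile_c AND deploy_prod -> deploy_stage]; R8 [deploy_prod AND link_bin -> cache_hit]. New: deploy_stage, cache_hit.
Round 4: R4 [cache_hit AND gen_docs -> publish_ok]; R10 [cache_hit -> cfg_changed]. New: publish_ok, cfg_changed.
Closure: {artifact_signed, cache_hit, cache_stale, cfg_changed, compile_b, compile_c, deploy_prod, deploy_stage, gen_docs, link_bin, link_lib, publish_ok, rollback_ready, run_integ, src_changed} — 15 facts.

15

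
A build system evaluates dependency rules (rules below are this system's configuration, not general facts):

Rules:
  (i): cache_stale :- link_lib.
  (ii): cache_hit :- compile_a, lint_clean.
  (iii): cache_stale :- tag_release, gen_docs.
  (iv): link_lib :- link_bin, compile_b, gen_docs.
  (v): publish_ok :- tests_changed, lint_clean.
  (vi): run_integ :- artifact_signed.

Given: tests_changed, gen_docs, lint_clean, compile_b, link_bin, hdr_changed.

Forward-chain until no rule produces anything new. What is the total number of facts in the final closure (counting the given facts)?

Round 1: (iv) [link_lib :- link_bin, compile_b, gen_docs.]; (v) [publish_ok :- tests_changed, lint_clean.]. Adds link_lib, publish_ok.
Round 2: (i) [cache_stale :- link_lib.]. Adds cache_stale.
Closure: {cache_stale, compile_b, gen_docs, hdr_changed, link_bin, link_lib, lint_clean, publish_ok, tests_changed} — 9 facts.

9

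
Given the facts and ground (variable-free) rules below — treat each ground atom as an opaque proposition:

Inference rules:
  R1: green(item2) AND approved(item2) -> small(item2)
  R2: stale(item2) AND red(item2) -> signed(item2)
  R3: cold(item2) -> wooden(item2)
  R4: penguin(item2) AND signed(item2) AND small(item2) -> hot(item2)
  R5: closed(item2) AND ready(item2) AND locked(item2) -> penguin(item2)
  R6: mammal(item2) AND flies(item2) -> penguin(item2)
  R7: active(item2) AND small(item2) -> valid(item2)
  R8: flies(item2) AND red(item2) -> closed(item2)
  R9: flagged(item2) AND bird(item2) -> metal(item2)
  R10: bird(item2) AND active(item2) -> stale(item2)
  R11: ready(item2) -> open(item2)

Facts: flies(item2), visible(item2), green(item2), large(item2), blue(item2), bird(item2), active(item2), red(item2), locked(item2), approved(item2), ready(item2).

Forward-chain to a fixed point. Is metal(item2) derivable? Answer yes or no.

Round 1 — R1, R8, R10, R11, derive small(item2), closed(item2), stale(item2), open(item2).
Round 2 — R2, R5, R7, derive signed(item2), penguin(item2), valid(item2).
Round 3 — R4, derive hot(item2).
Fixed point reached. metal(item2) is concluded only by R9; R9 needs flagged(item2) (never derived).

no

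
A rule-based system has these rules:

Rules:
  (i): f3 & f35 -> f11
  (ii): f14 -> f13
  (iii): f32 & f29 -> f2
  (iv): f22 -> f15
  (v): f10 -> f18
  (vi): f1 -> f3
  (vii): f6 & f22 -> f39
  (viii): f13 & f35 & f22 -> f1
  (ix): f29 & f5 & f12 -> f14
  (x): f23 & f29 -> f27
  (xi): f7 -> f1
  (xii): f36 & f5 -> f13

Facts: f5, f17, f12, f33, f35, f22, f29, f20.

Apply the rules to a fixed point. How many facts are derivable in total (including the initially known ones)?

14

Round 1: (iv) [f22 -> f15]; (ix) [f29 & f5 & f12 -> f14]. New: f15, f14.
Round 2: (ii) [f14 -> f13]. New: f13.
Round 3: (viii) [f13 & f35 & f22 -> f1]. New: f1.
Round 4: (vi) [f1 -> f3]. New: f3.
Round 5: (i) [f3 & f35 -> f11]. New: f11.
Closure: {f1, f11, f12, f13, f14, f15, f17, f20, f22, f29, f3, f33, f35, f5} — 14 facts.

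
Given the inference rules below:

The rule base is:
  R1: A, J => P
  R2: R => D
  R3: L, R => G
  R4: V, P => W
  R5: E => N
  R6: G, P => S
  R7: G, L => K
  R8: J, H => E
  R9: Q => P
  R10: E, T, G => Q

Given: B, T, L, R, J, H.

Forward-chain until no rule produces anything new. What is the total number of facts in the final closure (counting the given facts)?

Round 1 fires R2, R3, R8, giving D, G, E.
Round 2 fires R5, R7, R10, giving N, K, Q.
Round 3 fires R9, giving P.
Round 4 fires R6, giving S.
Closure: {B, D, E, G, H, J, K, L, N, P, Q, R, S, T} — 14 facts.

14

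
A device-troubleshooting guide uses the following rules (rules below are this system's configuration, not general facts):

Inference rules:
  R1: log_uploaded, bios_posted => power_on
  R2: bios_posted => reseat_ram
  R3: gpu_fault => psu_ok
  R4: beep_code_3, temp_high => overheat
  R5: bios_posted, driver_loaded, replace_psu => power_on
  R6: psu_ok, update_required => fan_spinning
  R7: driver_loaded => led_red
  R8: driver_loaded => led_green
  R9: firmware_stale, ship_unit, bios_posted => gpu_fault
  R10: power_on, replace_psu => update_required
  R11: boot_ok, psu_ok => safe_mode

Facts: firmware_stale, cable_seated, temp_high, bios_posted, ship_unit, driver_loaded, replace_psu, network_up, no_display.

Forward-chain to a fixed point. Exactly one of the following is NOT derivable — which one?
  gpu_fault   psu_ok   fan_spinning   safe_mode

safe_mode

Round 1: R2 [bios_posted => reseat_ram]; R5 [bios_posted, driver_loaded, replace_psu => power_on]; R7 [driver_loaded => led_red]; R8 [driver_loaded => led_green]; R9 [firmware_stale, ship_unit, bios_posted => gpu_fault]. Adds reseat_ram, power_on, led_red, led_green, gpu_fault.
Round 2: R3 [gpu_fault => psu_ok]; R10 [power_on, replace_psu => update_required]. Adds psu_ok, update_required.
Round 3: R6 [psu_ok, update_required => fan_spinning]. Adds fan_spinning.
Derived: gpu_fault (round 1), fan_spinning (round 3), psu_ok (round 2). safe_mode never appears in any round.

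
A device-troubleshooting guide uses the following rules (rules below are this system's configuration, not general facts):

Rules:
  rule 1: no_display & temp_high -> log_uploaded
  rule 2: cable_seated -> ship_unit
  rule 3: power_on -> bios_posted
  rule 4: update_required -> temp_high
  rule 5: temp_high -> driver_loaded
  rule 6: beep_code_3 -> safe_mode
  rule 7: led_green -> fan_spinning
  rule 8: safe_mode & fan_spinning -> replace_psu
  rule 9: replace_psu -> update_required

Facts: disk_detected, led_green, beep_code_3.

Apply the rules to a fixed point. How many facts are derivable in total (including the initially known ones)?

9

Round 1 fires rule 6, rule 7, giving safe_mode, fan_spinning.
Round 2 fires rule 8, giving replace_psu.
Round 3 fires rule 9, giving update_required.
Round 4 fires rule 4, giving temp_high.
Round 5 fires rule 5, giving driver_loaded.
Closure: {beep_code_3, disk_detected, driver_loaded, fan_spinning, led_green, replace_psu, safe_mode, temp_high, update_required} — 9 facts.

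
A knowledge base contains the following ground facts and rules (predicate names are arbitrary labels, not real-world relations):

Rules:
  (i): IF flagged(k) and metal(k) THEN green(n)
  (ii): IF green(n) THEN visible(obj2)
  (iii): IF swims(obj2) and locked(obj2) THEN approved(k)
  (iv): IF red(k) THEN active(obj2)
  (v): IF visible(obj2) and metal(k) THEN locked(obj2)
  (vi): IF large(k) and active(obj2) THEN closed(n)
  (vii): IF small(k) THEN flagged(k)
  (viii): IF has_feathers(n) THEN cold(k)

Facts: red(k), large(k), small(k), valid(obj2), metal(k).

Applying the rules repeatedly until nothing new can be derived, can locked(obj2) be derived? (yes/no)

Round 1: (iv) [IF red(k) THEN active(obj2)]; (vii) [IF small(k) THEN flagged(k)]. Adds active(obj2), flagged(k).
Round 2: (i) [IF flagged(k) and metal(k) THEN green(n)]; (vi) [IF large(k) and active(obj2) THEN closed(n)]. Adds green(n), closed(n).
Round 3: (ii) [IF green(n) THEN visible(obj2)]. Adds visible(obj2).
Round 4: (v) [IF visible(obj2) and metal(k) THEN locked(obj2)]. Adds locked(obj2).
locked(obj2) appears in round 4, so it is derivable.

yes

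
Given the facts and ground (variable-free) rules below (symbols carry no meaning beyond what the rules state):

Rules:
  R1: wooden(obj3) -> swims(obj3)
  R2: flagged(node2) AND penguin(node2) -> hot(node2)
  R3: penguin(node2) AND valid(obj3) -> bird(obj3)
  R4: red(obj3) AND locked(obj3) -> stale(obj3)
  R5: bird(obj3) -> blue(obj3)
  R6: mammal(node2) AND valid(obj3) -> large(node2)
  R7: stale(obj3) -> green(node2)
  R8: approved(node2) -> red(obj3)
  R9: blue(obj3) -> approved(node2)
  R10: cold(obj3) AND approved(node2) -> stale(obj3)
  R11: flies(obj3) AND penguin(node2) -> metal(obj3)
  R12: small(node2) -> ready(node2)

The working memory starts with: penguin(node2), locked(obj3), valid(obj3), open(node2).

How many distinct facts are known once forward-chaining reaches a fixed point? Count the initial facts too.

10

Round 1 — R3, derive bird(obj3).
Round 2 — R5, derive blue(obj3).
Round 3 — R9, derive approved(node2).
Round 4 — R8, derive red(obj3).
Round 5 — R4, derive stale(obj3).
Round 6 — R7, derive green(node2).
Closure: {approved(node2), bird(obj3), blue(obj3), green(node2), locked(obj3), open(node2), penguin(node2), red(obj3), stale(obj3), valid(obj3)} — 10 facts.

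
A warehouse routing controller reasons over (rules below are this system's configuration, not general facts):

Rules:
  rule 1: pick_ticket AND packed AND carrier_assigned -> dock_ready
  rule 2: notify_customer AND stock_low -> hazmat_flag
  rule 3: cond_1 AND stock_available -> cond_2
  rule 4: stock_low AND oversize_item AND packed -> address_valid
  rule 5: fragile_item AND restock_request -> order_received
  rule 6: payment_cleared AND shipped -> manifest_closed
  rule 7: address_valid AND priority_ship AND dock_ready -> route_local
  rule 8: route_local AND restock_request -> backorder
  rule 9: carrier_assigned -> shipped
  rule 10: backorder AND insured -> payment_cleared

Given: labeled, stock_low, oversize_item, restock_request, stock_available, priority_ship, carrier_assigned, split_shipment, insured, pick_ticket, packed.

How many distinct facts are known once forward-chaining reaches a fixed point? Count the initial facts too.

[1] rule 1 [pick_ticket AND packed AND carrier_assigned -> dock_ready]; rule 4 [stock_low AND oversize_item AND packed -> address_valid]; rule 9 [carrier_assigned -> shipped]. ⇒ new: dock_ready, address_valid, shipped.
[2] rule 7 [address_valid AND priority_ship AND dock_ready -> route_local]. ⇒ new: route_local.
[3] rule 8 [route_local AND restock_request -> backorder]. ⇒ new: backorder.
[4] rule 10 [backorder AND insured -> payment_cleared]. ⇒ new: payment_cleared.
[5] rule 6 [payment_cleared AND shipped -> manifest_closed]. ⇒ new: manifest_closed.
Closure: {address_valid, backorder, carrier_assigned, dock_ready, insured, labeled, manifest_closed, oversize_item, packed, payment_cleared, pick_ticket, priority_ship, restock_request, route_local, shipped, split_shipment, stock_available, stock_low} — 18 facts.

18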